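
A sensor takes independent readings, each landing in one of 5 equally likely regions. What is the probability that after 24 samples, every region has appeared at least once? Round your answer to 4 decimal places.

0.9764

Let A_i be the event that region i is missing after 24 samples. By inclusion–exclusion on the A_i,
P(all seen) = Σ_{j=0}^{5} (-1)^j C(5,j)((5-j)/5)^24
= 1.00000 - 0.02361 + 0.00005 - 0.00000 + 0.00000 - 0.00000
= 0.97644.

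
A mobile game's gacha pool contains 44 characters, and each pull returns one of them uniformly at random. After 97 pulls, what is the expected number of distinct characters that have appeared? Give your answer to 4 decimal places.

39.2687

For each character, P(seen in 97 pulls) = 1 - (43/44)^97 = 0.89247.
By linearity of expectation, E[distinct seen] = 44·(1 - (43/44)^97) = 39.26867.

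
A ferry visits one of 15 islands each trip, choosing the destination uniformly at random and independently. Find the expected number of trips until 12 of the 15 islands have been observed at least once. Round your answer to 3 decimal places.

With k distinct islands already seen, the next new one arrives after an expected 15/(15-k) trips.
Sum over k = 0,...,11: E = 15/15 + 15/14 + 15/13 + ... + 15/5 + 15/4 = 22.2734.

22.273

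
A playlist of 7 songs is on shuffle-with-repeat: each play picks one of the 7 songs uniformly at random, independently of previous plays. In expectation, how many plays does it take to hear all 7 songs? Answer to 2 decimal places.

18.15

The wait to go from k to k+1 distinct songs is geometric with mean 7/(7-k).
E[T] = 7/7 + 7/6 + 7/5 + ... + 7/2 + 7/1 = 7·H_{7}.
H_{7} = 2.593, so E[T] = 18.150.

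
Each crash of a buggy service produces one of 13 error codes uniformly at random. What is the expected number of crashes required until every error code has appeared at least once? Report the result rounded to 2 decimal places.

The wait to go from k to k+1 distinct error codes is geometric with mean 13/(13-k).
E[T] = 13/13 + 13/12 + 13/11 + ... + 13/2 + 13/1 = 13·H_{13}.
H_{13} = 3.180, so E[T] = 41.342.

41.34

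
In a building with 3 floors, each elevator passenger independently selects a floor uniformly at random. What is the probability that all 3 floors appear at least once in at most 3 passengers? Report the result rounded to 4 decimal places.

0.2222

By inclusion–exclusion over which floors are missing,
P(all seen) = Σ_{j=0}^{3} (-1)^j C(3,j)((3-j)/3)^3
= 1.00000 - 0.88889 + 0.11111 - 0.00000
= 0.22222.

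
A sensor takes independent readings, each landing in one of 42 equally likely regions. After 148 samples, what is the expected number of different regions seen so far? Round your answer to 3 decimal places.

40.813

For each region, P(seen in 148 samples) = 1 - (41/42)^148 = 0.9717.
By linearity of expectation, E[distinct seen] = 42·(1 - (41/42)^148) = 40.8132.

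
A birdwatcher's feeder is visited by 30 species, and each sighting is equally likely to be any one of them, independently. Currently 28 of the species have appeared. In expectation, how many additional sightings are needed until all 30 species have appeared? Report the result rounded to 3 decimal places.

The wait to go from k to k+1 distinct species is geometric with mean 30/(30-k).
Sum over k = 28,...,29: E = 30/2 + 30/1 = 45.0000.

45.000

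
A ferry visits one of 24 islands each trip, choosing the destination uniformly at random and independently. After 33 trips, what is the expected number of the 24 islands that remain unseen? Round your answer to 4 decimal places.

For each island, P(unseen after 33) = (23/24)^33 = 0.24550.
By linearity of expectation, E[unseen] = 24·(23/24)^33 = 5.89195.

5.8919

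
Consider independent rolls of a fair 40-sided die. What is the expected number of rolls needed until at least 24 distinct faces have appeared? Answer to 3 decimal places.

35.913

Going from k to k+1 distinct takes a geometric number of rolls with mean 40/(40-k).
Sum over k = 0,...,23: E = 40/40 + 40/39 + 40/38 + ... + 40/18 + 40/17 = 35.9126.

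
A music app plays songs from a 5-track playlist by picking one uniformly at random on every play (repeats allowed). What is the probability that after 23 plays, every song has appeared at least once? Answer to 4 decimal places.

0.9706

Let A_i be the event that song i is missing after 23 plays. By inclusion–exclusion on the A_i,
P(all seen) = Σ_{j=0}^{5} (-1)^j C(5,j)((5-j)/5)^23
= 1.00000 - 0.02951 + 0.00008 - 0.00000 + 0.00000 - 0.00000
= 0.97056.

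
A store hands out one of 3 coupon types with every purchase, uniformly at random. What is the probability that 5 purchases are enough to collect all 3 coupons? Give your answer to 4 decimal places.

0.6173

By inclusion–exclusion over which coupons are missing,
P(all seen) = Σ_{j=0}^{3} (-1)^j C(3,j)((3-j)/3)^5
= 1.00000 - 0.39506 + 0.01235 - 0.00000
= 0.61728.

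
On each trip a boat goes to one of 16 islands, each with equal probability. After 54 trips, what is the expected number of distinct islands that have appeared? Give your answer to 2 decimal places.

For each island, P(seen in 54 trips) = 1 - (15/16)^54 = 0.969.
By linearity of expectation, E[distinct seen] = 16·(1 - (15/16)^54) = 15.510.

15.51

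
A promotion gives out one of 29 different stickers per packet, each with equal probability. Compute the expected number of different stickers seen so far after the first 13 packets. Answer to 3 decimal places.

For each sticker, P(seen in 13 packets) = 1 - (28/29)^13 = 0.3663.
By linearity of expectation, E[distinct seen] = 29·(1 - (28/29)^13) = 10.6228.

10.623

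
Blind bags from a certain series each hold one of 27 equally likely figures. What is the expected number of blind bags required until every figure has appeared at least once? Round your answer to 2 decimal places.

105.07

After k distinct figures have appeared, the next blind bag gives a new one with probability (27-k)/27, so the expected wait for the (k+1)-th is 27/(27-k).
E[T] = 27/27 + 27/26 + 27/25 + ... + 27/2 + 27/1 = 27·H_{27}.
H_{27} = 3.891, so E[T] = 105.069.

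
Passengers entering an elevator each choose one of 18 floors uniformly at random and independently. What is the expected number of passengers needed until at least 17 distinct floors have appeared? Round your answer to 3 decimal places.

44.912

Going from k to k+1 distinct takes a geometric number of passengers with mean 18/(18-k).
Sum over k = 0,...,16: E = 18/18 + 18/17 + 18/16 + ... + 18/3 + 18/2 = 44.9119.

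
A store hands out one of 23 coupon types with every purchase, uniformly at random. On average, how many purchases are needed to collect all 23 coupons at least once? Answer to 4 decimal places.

Split into phases: going from k distinct to k+1 distinct takes on average 23/(23-k) purchases.
E[T] = 23/23 + 23/22 + 23/21 + ... + 23/2 + 23/1 = 23·H_{23}.
H_{23} = 3.73429, so E[T] = 85.88870.

85.8887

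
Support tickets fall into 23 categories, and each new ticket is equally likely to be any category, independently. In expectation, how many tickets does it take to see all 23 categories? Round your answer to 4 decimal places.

85.8887

Split into phases: going from k distinct to k+1 distinct takes on average 23/(23-k) tickets.
E[T] = 23/23 + 23/22 + 23/21 + ... + 23/2 + 23/1 = 23·H_{23}.
H_{23} = 3.73429, so E[T] = 85.88870.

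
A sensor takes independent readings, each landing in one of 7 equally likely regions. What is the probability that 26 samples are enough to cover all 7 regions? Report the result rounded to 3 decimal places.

By inclusion–exclusion over which regions are missing,
P(all seen) = Σ_{j=0}^{7} (-1)^j C(7,j)((7-j)/7)^26
= 1.0000 - 0.1272 + 0.0033 - 0.0000 + 0.0000 - 0.0000 + 0.0000 - 0.0000
= 0.8761.

0.876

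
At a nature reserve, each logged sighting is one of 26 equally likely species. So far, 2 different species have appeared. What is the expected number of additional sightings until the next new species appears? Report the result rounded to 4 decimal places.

Each sighting yields a new species with probability (26-2)/26 = 24/26, so the wait is geometric with mean 26/24.
E = 26/24 = 1.08333.

1.0833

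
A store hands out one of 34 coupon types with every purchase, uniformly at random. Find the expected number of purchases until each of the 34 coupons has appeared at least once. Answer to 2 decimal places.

Split into phases: going from k distinct to k+1 distinct takes on average 34/(34-k) purchases.
E[T] = 34/34 + 34/33 + 34/32 + ... + 34/2 + 34/1 = 34·H_{34}.
H_{34} = 4.118, so E[T] = 140.019.

140.02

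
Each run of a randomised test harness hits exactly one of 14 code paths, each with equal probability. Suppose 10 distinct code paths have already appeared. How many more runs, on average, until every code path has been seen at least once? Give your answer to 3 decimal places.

29.167

From k distinct to k+1 distinct takes on average 14/(14-k) runs.
Sum over k = 10,...,13: E = 14/4 + 14/3 + 14/2 + 14/1 = 29.1667.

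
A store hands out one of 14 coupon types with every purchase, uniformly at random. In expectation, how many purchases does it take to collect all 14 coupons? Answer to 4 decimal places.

Split into phases: going from k distinct to k+1 distinct takes on average 14/(14-k) purchases.
E[T] = 14/14 + 14/13 + 14/12 + ... + 14/2 + 14/1 = 14·H_{14}.
H_{14} = 3.25156, so E[T] = 45.52187.

45.5219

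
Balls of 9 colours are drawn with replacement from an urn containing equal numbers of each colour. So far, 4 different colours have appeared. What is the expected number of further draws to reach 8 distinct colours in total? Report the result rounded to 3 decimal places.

11.550

From k distinct to k+1 distinct takes on average 9/(9-k) draws.
Sum over k = 4,...,7: E = 9/5 + 9/4 + 9/3 + 9/2 = 11.5500.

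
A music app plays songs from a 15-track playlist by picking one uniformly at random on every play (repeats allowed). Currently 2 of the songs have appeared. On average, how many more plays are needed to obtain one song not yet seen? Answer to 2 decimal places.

Each play yields a new song with probability (15-2)/15 = 13/15, so the wait is geometric with mean 15/13.
E = 15/13 = 1.154.

1.15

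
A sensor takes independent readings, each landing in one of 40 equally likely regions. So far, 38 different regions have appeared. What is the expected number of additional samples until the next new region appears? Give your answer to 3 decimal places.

20.000

Each sample yields a new region with probability (40-38)/40 = 2/40, so the wait is geometric with mean 40/2.
E = 40/2 = 20.0000.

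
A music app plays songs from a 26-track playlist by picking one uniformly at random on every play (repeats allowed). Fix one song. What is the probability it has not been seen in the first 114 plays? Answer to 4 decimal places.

On each play the fixed song fails to appear with probability 25/26.
P(still missing after 114) = (25/26)^114 = 0.01143.

0.0114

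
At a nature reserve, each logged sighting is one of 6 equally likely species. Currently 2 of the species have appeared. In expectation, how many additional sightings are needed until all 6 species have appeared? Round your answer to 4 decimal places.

From k distinct to k+1 distinct takes on average 6/(6-k) sightings.
Sum over k = 2,...,5: E = 6/4 + 6/3 + 6/2 + 6/1 = 12.50000.

12.5000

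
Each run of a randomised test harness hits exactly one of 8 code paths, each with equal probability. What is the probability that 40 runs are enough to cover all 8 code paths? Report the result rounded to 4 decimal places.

0.9620

By inclusion–exclusion over which code paths are missing,
P(all seen) = Σ_{j=0}^{8} (-1)^j C(8,j)((8-j)/8)^40
= 1.00000 - 0.03832 + 0.00028 - 0.00000 + 0.00000 - 0.00000 + 0.00000 - 0.00000 + 0.00000
= 0.96196.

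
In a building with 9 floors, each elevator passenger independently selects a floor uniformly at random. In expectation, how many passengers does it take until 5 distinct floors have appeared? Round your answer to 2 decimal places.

Going from k to k+1 distinct takes a geometric number of passengers with mean 9/(9-k).
Sum over k = 0,...,4: E = 9/9 + 9/8 + 9/7 + 9/6 + 9/5 = 6.711.

6.71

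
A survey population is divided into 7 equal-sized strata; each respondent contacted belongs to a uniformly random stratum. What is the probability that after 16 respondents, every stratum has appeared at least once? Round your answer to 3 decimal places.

By inclusion–exclusion over which strata are missing,
P(all seen) = Σ_{j=0}^{7} (-1)^j C(7,j)((7-j)/7)^16
= 1.0000 - 0.5942 + 0.0964 - 0.0045 + 0.0000 - 0.0000 + 0.0000 - 0.0000
= 0.4977.

0.498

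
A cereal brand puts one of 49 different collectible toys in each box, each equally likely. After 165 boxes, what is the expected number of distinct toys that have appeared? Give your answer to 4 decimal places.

47.3683

For each toy, P(seen in 165 boxes) = 1 - (48/49)^165 = 0.96670.
By linearity of expectation, E[distinct seen] = 49·(1 - (48/49)^165) = 47.36827.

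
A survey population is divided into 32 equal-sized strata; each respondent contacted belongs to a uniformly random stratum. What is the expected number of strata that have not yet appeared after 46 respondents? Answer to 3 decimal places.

7.428

For each stratum, P(unseen after 46) = (31/32)^46 = 0.2321.
By linearity of expectation, E[unseen] = 32·(31/32)^46 = 7.4283.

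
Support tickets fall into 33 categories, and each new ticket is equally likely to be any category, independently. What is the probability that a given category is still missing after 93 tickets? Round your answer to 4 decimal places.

0.0572

Each ticket misses the fixed category with probability (33-1)/33 = 32/33, independently.
P(still missing after 93) = (32/33)^93 = 0.05717.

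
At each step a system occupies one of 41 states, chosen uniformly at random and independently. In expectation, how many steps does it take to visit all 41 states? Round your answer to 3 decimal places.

The wait to go from k to k+1 distinct states is geometric with mean 41/(41-k).
E[T] = 41/41 + 41/40 + 41/39 + ... + 41/2 + 41/1 = 41·H_{41}.
H_{41} = 4.3029, so E[T] = 176.4203.

176.420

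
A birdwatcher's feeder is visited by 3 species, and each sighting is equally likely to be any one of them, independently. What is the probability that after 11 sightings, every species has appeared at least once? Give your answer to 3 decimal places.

0.965

By inclusion–exclusion over which species are missing,
P(all seen) = Σ_{j=0}^{3} (-1)^j C(3,j)((3-j)/3)^11
= 1.0000 - 0.0347 + 0.0000 - 0.0000
= 0.9653.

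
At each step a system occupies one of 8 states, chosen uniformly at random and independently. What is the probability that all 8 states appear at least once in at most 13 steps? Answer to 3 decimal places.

0.139

By inclusion–exclusion over which states are missing,
P(all seen) = Σ_{j=0}^{8} (-1)^j C(8,j)((8-j)/8)^13
= 1.0000 - 1.4099 + 0.6652 - 0.1243 + 0.0085 - 0.0002 + 0.0000 - 0.0000 + 0.0000
= 0.1393.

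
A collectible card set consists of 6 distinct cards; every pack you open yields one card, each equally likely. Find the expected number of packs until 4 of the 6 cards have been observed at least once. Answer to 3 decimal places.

Going from k to k+1 distinct takes a geometric number of packs with mean 6/(6-k).
Sum over k = 0,...,3: E = 6/6 + 6/5 + 6/4 + 6/3 = 5.7000.

5.700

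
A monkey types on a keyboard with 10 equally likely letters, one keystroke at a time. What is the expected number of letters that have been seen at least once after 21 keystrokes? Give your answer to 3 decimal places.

For each letter, P(seen in 21 keystrokes) = 1 - (9/10)^21 = 0.8906.
By linearity of expectation, E[distinct seen] = 10·(1 - (9/10)^21) = 8.9058.

8.906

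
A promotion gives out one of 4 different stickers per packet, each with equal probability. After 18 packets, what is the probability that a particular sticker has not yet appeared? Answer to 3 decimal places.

0.006

On each packet the fixed sticker fails to appear with probability 3/4.
P(still missing after 18) = (3/4)^18 = 0.0056.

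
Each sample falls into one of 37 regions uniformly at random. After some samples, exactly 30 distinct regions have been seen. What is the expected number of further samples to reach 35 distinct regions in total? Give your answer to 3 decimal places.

40.436

From k distinct to k+1 distinct takes on average 37/(37-k) samples.
Sum over k = 30,...,34: E = 37/7 + 37/6 + 37/5 + 37/4 + 37/3 = 40.4357.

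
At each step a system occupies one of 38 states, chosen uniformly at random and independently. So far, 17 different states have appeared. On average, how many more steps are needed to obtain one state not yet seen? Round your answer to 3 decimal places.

The number of steps until the next new state is geometric with success probability 21/38, so its mean is 38/21.
E = 38/21 = 1.8095.

1.810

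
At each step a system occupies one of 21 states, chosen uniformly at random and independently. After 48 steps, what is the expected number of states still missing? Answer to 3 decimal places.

For each state, P(unseen after 48) = (20/21)^48 = 0.0961.
By linearity of expectation, E[unseen] = 21·(20/21)^48 = 2.0190.

2.019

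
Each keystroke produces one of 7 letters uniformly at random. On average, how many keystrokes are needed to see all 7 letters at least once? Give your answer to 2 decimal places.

Split into phases: going from k distinct to k+1 distinct takes on average 7/(7-k) keystrokes.
E[T] = 7/7 + 7/6 + 7/5 + ... + 7/2 + 7/1 = 7·H_{7}.
H_{7} = 2.593, so E[T] = 18.150.

18.15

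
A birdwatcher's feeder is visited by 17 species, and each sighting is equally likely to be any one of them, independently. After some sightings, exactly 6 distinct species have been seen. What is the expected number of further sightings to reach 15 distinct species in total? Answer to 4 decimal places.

With k distinct species already seen, the next new one takes an expected 17/(17-k) sightings.
Sum over k = 6,...,14: E = 17/11 + 17/10 + 17/9 + ... + 17/4 + 17/3 = 25.83791.

25.8379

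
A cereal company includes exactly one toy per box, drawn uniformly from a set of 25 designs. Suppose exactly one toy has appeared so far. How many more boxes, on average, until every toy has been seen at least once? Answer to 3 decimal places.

94.399

From k distinct to k+1 distinct takes on average 25/(25-k) boxes.
Sum over k = 1,...,24: E = 25/24 + 25/23 + 25/22 + ... + 25/2 + 25/1 = 94.3990.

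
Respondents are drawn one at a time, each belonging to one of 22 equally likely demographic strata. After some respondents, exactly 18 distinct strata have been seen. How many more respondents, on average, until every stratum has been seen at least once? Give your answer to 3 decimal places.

With k distinct strata already seen, the next new one takes an expected 22/(22-k) respondents.
Sum over k = 18,...,21: E = 22/4 + 22/3 + 22/2 + 22/1 = 45.8333.

45.833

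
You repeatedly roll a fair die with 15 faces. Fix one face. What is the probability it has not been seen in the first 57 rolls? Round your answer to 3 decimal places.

0.020

Each roll misses the fixed face with probability (15-1)/15 = 14/15, independently.
P(still missing after 57) = (14/15)^57 = 0.0196.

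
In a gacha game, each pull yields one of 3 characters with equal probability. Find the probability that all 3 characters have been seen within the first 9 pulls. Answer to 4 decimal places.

0.9221

By inclusion–exclusion over which characters are missing,
P(all seen) = Σ_{j=0}^{3} (-1)^j C(3,j)((3-j)/3)^9
= 1.00000 - 0.07804 + 0.00015 - 0.00000
= 0.92212.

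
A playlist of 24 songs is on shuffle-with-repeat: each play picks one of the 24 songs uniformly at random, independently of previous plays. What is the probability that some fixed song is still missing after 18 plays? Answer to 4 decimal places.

0.4648

On each play the fixed song fails to appear with probability 23/24.
P(still missing after 18) = (23/24)^18 = 0.46483.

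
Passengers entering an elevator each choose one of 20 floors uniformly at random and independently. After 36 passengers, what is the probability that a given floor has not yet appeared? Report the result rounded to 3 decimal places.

0.158

Each passenger misses the fixed floor with probability (20-1)/20 = 19/20, independently.
P(still missing after 36) = (19/20)^36 = 0.1578.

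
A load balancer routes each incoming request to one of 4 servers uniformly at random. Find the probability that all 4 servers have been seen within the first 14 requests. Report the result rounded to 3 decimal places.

Let A_i be the event that server i is missing after 14 requests. By inclusion–exclusion on the A_i,
P(all seen) = Σ_{j=0}^{4} (-1)^j C(4,j)((4-j)/4)^14
= 1.0000 - 0.0713 + 0.0004 - 0.0000 + 0.0000
= 0.9291.

0.929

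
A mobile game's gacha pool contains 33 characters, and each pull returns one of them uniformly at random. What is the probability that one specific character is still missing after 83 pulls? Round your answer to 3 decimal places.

Each pull misses the fixed character with probability (33-1)/33 = 32/33, independently.
P(still missing after 83) = (32/33)^83 = 0.0778.

0.078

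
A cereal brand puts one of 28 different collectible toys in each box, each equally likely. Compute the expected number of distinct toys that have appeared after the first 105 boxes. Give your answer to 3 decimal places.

27.385

For each toy, P(seen in 105 boxes) = 1 - (27/28)^105 = 0.9780.
By linearity of expectation, E[distinct seen] = 28·(1 - (27/28)^105) = 27.3852.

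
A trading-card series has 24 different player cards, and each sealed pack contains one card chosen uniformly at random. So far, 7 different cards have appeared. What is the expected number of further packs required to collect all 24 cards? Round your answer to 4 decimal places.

From k distinct to k+1 distinct takes on average 24/(24-k) packs.
Sum over k = 7,...,23: E = 24/17 + 24/16 + 24/15 + ... + 24/2 + 24/1 = 82.54926.

82.5493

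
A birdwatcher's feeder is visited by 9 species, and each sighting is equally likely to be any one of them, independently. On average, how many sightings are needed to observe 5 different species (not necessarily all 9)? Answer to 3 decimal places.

6.711

Going from k to k+1 distinct takes a geometric number of sightings with mean 9/(9-k).
Sum over k = 0,...,4: E = 9/9 + 9/8 + 9/7 + 9/6 + 9/5 = 6.7107.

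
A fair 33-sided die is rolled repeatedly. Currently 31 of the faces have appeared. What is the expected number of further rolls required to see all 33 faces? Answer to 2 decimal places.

From k distinct to k+1 distinct takes on average 33/(33-k) rolls.
Sum over k = 31,...,32: E = 33/2 + 33/1 = 49.500.

49.50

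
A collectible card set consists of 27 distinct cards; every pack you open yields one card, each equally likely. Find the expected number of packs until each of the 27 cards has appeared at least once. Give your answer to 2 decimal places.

105.07

Split into phases: going from k distinct to k+1 distinct takes on average 27/(27-k) packs.
E[T] = 27/27 + 27/26 + 27/25 + ... + 27/2 + 27/1 = 27·H_{27}.
H_{27} = 3.891, so E[T] = 105.069.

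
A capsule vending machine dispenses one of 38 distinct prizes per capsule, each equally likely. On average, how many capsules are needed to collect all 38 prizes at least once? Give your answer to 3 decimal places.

160.660

After k distinct prizes have appeared, the next capsule gives a new one with probability (38-k)/38, so the expected wait for the (k+1)-th is 38/(38-k).
E[T] = 38/38 + 38/37 + 38/36 + ... + 38/2 + 38/1 = 38·H_{38}.
H_{38} = 4.2279, so E[T] = 160.6603.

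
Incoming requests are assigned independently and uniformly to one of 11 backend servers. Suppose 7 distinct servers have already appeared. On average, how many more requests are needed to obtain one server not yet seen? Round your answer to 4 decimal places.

Each request yields a new server with probability (11-7)/11 = 4/11, so the wait is geometric with mean 11/4.
E = 11/4 = 2.75000.

2.7500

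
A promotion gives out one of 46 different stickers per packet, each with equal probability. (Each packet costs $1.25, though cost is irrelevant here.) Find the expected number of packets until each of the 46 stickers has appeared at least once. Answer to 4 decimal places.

203.1676

The wait to go from k to k+1 distinct stickers is geometric with mean 46/(46-k).
E[T] = 46/46 + 46/45 + 46/44 + ... + 46/2 + 46/1 = 46·H_{46}.
H_{46} = 4.41669, so E[T] = 203.16761.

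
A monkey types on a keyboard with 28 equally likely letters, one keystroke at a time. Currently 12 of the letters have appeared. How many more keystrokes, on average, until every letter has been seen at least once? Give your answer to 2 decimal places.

94.66

From k distinct to k+1 distinct takes on average 28/(28-k) keystrokes.
Sum over k = 12,...,27: E = 28/16 + 28/15 + 28/14 + ... + 28/2 + 28/1 = 94.660.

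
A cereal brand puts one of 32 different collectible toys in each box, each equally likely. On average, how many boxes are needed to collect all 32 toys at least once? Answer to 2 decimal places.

The wait to go from k to k+1 distinct toys is geometric with mean 32/(32-k).
E[T] = 32/32 + 32/31 + 32/30 + ... + 32/2 + 32/1 = 32·H_{32}.
H_{32} = 4.058, so E[T] = 129.872.

129.87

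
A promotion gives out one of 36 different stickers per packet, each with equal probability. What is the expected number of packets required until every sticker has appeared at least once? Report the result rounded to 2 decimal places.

The wait to go from k to k+1 distinct stickers is geometric with mean 36/(36-k).
E[T] = 36/36 + 36/35 + 36/34 + ... + 36/2 + 36/1 = 36·H_{36}.
H_{36} = 4.175, so E[T] = 150.284.

150.28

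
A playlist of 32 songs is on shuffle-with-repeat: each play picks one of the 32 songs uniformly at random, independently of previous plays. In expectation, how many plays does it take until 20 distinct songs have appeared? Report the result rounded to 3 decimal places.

Going from k to k+1 distinct takes a geometric number of plays with mean 32/(32-k).
Sum over k = 0,...,19: E = 32/32 + 32/31 + 32/30 + ... + 32/14 + 32/13 = 30.5691.

30.569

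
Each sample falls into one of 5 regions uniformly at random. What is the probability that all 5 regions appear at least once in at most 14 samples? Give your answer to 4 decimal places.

0.7879

Let A_i be the event that region i is missing after 14 samples. By inclusion–exclusion on the A_i,
P(all seen) = Σ_{j=0}^{5} (-1)^j C(5,j)((5-j)/5)^14
= 1.00000 - 0.21990 + 0.00784 - 0.00003 + 0.00000 - 0.00000
= 0.78791.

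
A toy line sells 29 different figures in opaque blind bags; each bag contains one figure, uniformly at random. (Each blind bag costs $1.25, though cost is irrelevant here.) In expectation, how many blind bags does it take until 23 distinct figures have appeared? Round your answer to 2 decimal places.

With k distinct figures already seen, the next new one arrives after an expected 29/(29-k) blind bags.
Sum over k = 0,...,22: E = 29/29 + 29/28 + 29/27 + ... + 29/8 + 29/7 = 43.838.

43.84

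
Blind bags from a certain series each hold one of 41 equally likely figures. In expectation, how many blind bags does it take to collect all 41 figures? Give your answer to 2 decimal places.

After k distinct figures have appeared, the next blind bag gives a new one with probability (41-k)/41, so the expected wait for the (k+1)-th is 41/(41-k).
E[T] = 41/41 + 41/40 + 41/39 + ... + 41/2 + 41/1 = 41·H_{41}.
H_{41} = 4.303, so E[T] = 176.420.

176.42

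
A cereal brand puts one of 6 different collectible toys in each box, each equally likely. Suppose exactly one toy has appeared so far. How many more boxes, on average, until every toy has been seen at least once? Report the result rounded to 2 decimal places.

With k distinct toys already seen, the next new one takes an expected 6/(6-k) boxes.
Sum over k = 1,...,5: E = 6/5 + 6/4 + 6/3 + 6/2 + 6/1 = 13.700.

13.70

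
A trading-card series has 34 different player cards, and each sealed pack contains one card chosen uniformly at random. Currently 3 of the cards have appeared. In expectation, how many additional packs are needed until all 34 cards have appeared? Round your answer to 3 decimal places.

The wait to go from k to k+1 distinct cards is geometric with mean 34/(34-k).
Sum over k = 3,...,33: E = 34/31 + 34/30 + 34/29 + ... + 34/2 + 34/1 = 136.9263.

136.926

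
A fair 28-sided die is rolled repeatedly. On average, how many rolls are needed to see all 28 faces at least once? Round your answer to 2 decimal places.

109.96

The wait to go from k to k+1 distinct faces is geometric with mean 28/(28-k).
E[T] = 28/28 + 28/27 + 28/26 + ... + 28/2 + 28/1 = 28·H_{28}.
H_{28} = 3.927, so E[T] = 109.961.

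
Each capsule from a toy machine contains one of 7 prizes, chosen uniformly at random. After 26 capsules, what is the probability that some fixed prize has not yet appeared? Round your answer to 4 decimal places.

0.0182

Each capsule misses the fixed prize with probability (7-1)/7 = 6/7, independently.
P(still missing after 26) = (6/7)^26 = 0.01817.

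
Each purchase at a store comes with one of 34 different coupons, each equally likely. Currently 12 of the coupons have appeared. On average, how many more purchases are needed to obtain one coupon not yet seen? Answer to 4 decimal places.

Each purchase yields a new coupon with probability (34-12)/34 = 22/34, so the wait is geometric with mean 34/22.
E = 34/22 = 1.54545.

1.5455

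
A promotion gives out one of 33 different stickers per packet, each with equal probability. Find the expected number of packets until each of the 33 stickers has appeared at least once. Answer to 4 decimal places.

134.9303

After k distinct stickers have appeared, the next packet gives a new one with probability (33-k)/33, so the expected wait for the (k+1)-th is 33/(33-k).
E[T] = 33/33 + 33/32 + 33/31 + ... + 33/2 + 33/1 = 33·H_{33}.
H_{33} = 4.08880, so E[T] = 134.93034.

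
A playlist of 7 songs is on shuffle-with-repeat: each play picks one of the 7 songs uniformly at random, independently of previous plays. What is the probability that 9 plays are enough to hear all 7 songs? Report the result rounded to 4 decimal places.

0.0577

By inclusion–exclusion over which songs are missing,
P(all seen) = Σ_{j=0}^{7} (-1)^j C(7,j)((7-j)/7)^9
= 1.00000 - 1.74814 + 1.01641 - 0.22737 + 0.01707 - 0.00027 + 0.00000 - 0.00000
= 0.05770.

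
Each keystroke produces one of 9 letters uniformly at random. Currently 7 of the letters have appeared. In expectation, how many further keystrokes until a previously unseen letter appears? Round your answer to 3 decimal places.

The number of keystrokes until the next new letter is geometric with success probability 2/9, so its mean is 9/2.
E = 9/2 = 4.5000.

4.500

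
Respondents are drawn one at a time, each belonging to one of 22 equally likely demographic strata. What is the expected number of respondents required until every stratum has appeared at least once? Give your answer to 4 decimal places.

81.1979

The wait to go from k to k+1 distinct strata is geometric with mean 22/(22-k).
E[T] = 22/22 + 22/21 + 22/20 + ... + 22/2 + 22/1 = 22·H_{22}.
H_{22} = 3.69081, so E[T] = 81.19789.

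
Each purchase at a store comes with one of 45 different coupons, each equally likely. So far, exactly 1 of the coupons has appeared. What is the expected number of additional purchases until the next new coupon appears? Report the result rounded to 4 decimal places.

1.0227

The number of purchases until the next new coupon is geometric with success probability 44/45, so its mean is 45/44.
E = 45/44 = 1.02273.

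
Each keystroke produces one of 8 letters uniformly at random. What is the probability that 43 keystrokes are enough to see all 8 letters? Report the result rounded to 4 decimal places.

0.9744

By inclusion–exclusion over which letters are missing,
P(all seen) = Σ_{j=0}^{8} (-1)^j C(8,j)((8-j)/8)^43
= 1.00000 - 0.02567 + 0.00012 - 0.00000 + 0.00000 - 0.00000 + 0.00000 - 0.00000 + 0.00000
= 0.97445.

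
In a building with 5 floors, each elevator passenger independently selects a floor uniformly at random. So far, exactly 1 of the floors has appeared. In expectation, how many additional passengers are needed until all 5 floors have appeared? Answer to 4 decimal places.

10.4167

The wait to go from k to k+1 distinct floors is geometric with mean 5/(5-k).
Sum over k = 1,...,4: E = 5/4 + 5/3 + 5/2 + 5/1 = 10.41667.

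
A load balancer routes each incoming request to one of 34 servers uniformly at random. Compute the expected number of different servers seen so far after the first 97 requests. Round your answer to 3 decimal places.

32.121

For each server, P(seen in 97 requests) = 1 - (33/34)^97 = 0.9447.
By linearity of expectation, E[distinct seen] = 34·(1 - (33/34)^97) = 32.1212.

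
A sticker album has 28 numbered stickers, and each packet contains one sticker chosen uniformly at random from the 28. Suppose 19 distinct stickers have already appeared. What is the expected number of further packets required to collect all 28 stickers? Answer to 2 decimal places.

The wait to go from k to k+1 distinct stickers is geometric with mean 28/(28-k).
Sum over k = 19,...,27: E = 28/9 + 28/8 + 28/7 + ... + 28/2 + 28/1 = 79.211.

79.21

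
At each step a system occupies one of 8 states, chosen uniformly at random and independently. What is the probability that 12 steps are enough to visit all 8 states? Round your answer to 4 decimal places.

By inclusion–exclusion over which states are missing,
P(all seen) = Σ_{j=0}^{8} (-1)^j C(8,j)((8-j)/8)^12
= 1.00000 - 1.61134 + 0.88694 - 0.19895 + 0.01709 - 0.00043 + 0.00000 - 0.00000 + 0.00000
= 0.09331.

0.0933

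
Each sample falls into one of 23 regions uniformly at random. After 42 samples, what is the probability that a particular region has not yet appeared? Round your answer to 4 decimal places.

On each sample the fixed region fails to appear with probability 22/23.
P(still missing after 42) = (22/23)^42 = 0.15459.

0.1546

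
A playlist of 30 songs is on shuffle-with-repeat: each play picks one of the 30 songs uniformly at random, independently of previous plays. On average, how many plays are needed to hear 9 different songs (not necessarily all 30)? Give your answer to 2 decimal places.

10.49

With k distinct songs already seen, the next new one arrives after an expected 30/(30-k) plays.
Sum over k = 0,...,8: E = 30/30 + 30/29 + 30/28 + ... + 30/23 + 30/22 = 10.489.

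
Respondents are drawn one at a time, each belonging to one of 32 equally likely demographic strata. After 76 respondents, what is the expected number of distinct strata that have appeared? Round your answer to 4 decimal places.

For each stratum, P(seen in 76 respondents) = 1 - (31/32)^76 = 0.91044.
By linearity of expectation, E[distinct seen] = 32·(1 - (31/32)^76) = 29.13424.

29.1342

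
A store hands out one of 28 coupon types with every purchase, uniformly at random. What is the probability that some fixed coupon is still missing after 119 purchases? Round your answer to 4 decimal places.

0.0132

On each purchase the fixed coupon fails to appear with probability 27/28.
P(still missing after 119) = (27/28)^119 = 0.01320.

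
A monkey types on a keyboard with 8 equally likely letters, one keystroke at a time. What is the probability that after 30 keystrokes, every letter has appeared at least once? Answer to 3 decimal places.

By inclusion–exclusion over which letters are missing,
P(all seen) = Σ_{j=0}^{8} (-1)^j C(8,j)((8-j)/8)^30
= 1.0000 - 0.1457 + 0.0050 - 0.0000 + 0.0000 - 0.0000 + 0.0000 - 0.0000 + 0.0000
= 0.8593.

0.859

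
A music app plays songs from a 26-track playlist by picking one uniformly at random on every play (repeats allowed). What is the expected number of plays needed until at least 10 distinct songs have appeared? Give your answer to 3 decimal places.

With k distinct songs already seen, the next new one arrives after an expected 26/(26-k) plays.
Sum over k = 0,...,9: E = 26/26 + 26/25 + 26/24 + ... + 26/18 + 26/17 = 12.3160.

12.316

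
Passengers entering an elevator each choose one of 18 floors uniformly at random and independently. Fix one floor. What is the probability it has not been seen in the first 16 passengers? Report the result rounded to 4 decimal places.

Each passenger misses the fixed floor with probability (18-1)/18 = 17/18, independently.
P(still missing after 16) = (17/18)^16 = 0.40070.

0.4007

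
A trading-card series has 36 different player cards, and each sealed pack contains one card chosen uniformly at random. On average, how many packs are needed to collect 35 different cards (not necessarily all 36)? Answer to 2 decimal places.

114.28

With k distinct cards already seen, the next new one arrives after an expected 36/(36-k) packs.
Sum over k = 0,...,34: E = 36/36 + 36/35 + 36/34 + ... + 36/3 + 36/2 = 114.284.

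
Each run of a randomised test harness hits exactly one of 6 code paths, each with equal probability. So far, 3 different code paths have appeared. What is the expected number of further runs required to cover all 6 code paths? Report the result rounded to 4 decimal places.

The wait to go from k to k+1 distinct code paths is geometric with mean 6/(6-k).
Sum over k = 3,...,5: E = 6/3 + 6/2 + 6/1 = 11.00000.

11.0000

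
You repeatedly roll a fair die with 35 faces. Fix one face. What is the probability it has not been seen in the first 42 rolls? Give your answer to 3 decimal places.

Each roll misses the fixed face with probability (35-1)/35 = 34/35, independently.
P(still missing after 42) = (34/35)^42 = 0.2960.

0.296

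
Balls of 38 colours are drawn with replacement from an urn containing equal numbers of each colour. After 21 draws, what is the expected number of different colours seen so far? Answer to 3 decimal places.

16.295

For each colour, P(seen in 21 draws) = 1 - (37/38)^21 = 0.4288.
By linearity of expectation, E[distinct seen] = 38·(1 - (37/38)^21) = 16.2948.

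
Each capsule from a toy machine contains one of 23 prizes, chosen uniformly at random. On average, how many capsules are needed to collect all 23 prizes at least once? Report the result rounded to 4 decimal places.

85.8887

The wait to go from k to k+1 distinct prizes is geometric with mean 23/(23-k).
E[T] = 23/23 + 23/22 + 23/21 + ... + 23/2 + 23/1 = 23·H_{23}.
H_{23} = 3.73429, so E[T] = 85.88870.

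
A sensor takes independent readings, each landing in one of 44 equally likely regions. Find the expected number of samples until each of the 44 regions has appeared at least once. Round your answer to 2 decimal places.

The wait to go from k to k+1 distinct regions is geometric with mean 44/(44-k).
E[T] = 44/44 + 44/43 + 44/42 + ... + 44/2 + 44/1 = 44·H_{44}.
H_{44} = 4.373, so E[T] = 192.400.

192.40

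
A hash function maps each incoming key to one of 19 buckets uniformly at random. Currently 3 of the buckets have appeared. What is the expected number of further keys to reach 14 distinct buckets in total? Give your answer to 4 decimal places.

From k distinct to k+1 distinct takes on average 19/(19-k) keys.
Sum over k = 3,...,13: E = 19/16 + 19/15 + 19/14 + ... + 19/7 + 19/6 = 20.85052.

20.8505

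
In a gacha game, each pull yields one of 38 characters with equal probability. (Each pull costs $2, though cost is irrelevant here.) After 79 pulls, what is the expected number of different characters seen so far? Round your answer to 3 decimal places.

33.378

For each character, P(seen in 79 pulls) = 1 - (37/38)^79 = 0.8784.
By linearity of expectation, E[distinct seen] = 38·(1 - (37/38)^79) = 33.3782.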